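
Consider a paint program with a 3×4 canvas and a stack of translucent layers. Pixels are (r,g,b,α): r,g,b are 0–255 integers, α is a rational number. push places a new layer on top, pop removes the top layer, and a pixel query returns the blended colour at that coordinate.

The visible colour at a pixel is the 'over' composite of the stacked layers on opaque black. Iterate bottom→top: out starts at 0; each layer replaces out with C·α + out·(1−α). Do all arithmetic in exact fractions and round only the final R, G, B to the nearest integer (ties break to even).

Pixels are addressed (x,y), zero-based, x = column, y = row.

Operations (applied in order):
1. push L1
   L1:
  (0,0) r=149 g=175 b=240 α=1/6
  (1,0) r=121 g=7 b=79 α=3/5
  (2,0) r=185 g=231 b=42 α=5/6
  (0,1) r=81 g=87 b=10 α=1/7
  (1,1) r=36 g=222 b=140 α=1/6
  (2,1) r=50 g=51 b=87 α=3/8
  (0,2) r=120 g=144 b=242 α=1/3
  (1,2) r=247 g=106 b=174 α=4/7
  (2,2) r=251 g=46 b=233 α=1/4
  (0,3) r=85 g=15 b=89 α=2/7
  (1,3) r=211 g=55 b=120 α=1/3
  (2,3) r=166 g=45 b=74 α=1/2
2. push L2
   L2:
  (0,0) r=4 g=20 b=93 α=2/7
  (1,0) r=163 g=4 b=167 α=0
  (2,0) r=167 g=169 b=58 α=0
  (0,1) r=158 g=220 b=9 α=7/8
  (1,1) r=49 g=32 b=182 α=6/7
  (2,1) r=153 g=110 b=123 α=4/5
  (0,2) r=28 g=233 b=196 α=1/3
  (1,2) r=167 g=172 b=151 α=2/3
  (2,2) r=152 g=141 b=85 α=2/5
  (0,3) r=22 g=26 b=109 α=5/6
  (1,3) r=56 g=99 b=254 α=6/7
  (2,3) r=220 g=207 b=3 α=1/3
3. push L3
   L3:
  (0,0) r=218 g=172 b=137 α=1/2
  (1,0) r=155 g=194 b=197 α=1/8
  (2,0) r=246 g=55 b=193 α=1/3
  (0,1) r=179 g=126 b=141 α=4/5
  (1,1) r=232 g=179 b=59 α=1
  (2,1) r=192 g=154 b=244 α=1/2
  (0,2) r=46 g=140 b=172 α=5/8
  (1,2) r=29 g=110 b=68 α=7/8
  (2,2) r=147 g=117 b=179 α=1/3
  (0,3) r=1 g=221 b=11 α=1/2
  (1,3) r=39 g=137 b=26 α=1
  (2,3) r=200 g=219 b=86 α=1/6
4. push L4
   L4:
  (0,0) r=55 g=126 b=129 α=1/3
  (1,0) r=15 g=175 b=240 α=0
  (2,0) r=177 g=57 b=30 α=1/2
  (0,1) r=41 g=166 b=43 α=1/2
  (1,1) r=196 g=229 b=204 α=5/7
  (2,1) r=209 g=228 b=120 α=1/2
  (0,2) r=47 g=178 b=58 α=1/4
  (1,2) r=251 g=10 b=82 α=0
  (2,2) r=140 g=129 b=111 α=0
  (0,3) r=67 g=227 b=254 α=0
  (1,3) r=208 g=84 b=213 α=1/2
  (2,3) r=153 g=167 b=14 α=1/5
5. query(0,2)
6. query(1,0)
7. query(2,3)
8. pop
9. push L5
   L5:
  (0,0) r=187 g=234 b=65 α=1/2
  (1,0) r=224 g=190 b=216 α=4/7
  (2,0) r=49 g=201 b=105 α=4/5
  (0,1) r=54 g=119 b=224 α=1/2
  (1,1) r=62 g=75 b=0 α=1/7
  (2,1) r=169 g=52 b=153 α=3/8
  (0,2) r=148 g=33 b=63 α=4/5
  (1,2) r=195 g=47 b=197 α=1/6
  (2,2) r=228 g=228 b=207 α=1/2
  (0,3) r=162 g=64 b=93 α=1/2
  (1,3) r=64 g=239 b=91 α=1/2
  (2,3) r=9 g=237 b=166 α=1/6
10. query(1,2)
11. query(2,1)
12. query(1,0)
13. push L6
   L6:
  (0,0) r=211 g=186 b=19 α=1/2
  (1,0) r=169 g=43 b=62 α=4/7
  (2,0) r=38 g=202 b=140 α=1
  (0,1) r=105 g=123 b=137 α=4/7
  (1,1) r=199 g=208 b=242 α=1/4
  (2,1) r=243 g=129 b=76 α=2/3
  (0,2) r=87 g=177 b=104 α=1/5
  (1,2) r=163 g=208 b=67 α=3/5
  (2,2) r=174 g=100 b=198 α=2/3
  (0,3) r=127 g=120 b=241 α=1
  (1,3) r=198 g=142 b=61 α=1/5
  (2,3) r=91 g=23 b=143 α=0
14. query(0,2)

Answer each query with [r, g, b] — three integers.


at x=0,y=2 over L1,L2,L3,L4:
+L1 (α=1/3) → [40, 48, 242/3]
+L2 (α=1/3) → [36, 329/3, 1072/9]
+L3 (α=5/8) → [169/4, 1029/8, 913/6]
+L4 (α=1/4) → [695/16, 4511/32, 1029/8]
→ [43, 141, 129]

query (1,0) [L1,L2,L3,L4] — begin 0,0,0
after L1 α=3/5: [363/5, 21/5, 237/5]
after L2 α=0: [363/5, 21/5, 237/5]
after L3 α=1/8: [829/10, 1117/40, 661/10]
after L4 α=0: [829/10, 1117/40, 661/10]
= [83, 28, 66]

at x=2,y=3 over L1,L2,L3,L4:
after L1 α=1/2: [83, 45/2, 37]
after L2 α=1/3: [386/3, 84, 77/3]
after L3 α=1/6: [1265/9, 213/2, 643/18]
after L4 α=1/5: [6437/45, 593/5, 1412/45]
= [143, 119, 31]

(1,2) stack=L1,L2,L3,L5; from [0,0,0]:
L1 α=4/7: [988/7, 424/7, 696/7]
L2 α=2/3: [3326/21, 944/7, 2810/21]
L3 α=7/8: [7589/168, 3167/28, 6403/84]
L5 α=1/6: [70705/1008, 5717/56, 48563/504]
rounded: [70, 102, 96]

(2,1) stack=L1,L2,L3,L5; from [0,0,0]:
L1 α=3/8: [75/4, 153/8, 261/8]
L2 α=4/5: [2523/20, 3673/40, 4197/40]
L3 α=1/2: [6363/40, 9833/80, 13957/80]
L5 α=3/8: [10419/64, 12329/128, 21301/128]
rounded: [163, 96, 166]

query (1,0) [L1,L2,L3,L5] — begin 0,0,0
after L1 α=3/5: [363/5, 21/5, 237/5]
after L2 α=0: [363/5, 21/5, 237/5]
after L3 α=1/8: [829/10, 1117/40, 661/10]
after L5 α=4/7: [11447/70, 33751/280, 10623/70]
→ [164, 121, 152]

query (0,2) [L1,L2,L3,L5,L6] — begin 0,0,0
L1 α=1/3: [40, 48, 242/3]
L2 α=1/3: [36, 329/3, 1072/9]
L3 α=5/8: [169/4, 1029/8, 913/6]
L5 α=4/5: [2537/20, 417/8, 485/6]
L6 α=1/5: [2972/25, 771/10, 1282/15]
= [119, 77, 85]


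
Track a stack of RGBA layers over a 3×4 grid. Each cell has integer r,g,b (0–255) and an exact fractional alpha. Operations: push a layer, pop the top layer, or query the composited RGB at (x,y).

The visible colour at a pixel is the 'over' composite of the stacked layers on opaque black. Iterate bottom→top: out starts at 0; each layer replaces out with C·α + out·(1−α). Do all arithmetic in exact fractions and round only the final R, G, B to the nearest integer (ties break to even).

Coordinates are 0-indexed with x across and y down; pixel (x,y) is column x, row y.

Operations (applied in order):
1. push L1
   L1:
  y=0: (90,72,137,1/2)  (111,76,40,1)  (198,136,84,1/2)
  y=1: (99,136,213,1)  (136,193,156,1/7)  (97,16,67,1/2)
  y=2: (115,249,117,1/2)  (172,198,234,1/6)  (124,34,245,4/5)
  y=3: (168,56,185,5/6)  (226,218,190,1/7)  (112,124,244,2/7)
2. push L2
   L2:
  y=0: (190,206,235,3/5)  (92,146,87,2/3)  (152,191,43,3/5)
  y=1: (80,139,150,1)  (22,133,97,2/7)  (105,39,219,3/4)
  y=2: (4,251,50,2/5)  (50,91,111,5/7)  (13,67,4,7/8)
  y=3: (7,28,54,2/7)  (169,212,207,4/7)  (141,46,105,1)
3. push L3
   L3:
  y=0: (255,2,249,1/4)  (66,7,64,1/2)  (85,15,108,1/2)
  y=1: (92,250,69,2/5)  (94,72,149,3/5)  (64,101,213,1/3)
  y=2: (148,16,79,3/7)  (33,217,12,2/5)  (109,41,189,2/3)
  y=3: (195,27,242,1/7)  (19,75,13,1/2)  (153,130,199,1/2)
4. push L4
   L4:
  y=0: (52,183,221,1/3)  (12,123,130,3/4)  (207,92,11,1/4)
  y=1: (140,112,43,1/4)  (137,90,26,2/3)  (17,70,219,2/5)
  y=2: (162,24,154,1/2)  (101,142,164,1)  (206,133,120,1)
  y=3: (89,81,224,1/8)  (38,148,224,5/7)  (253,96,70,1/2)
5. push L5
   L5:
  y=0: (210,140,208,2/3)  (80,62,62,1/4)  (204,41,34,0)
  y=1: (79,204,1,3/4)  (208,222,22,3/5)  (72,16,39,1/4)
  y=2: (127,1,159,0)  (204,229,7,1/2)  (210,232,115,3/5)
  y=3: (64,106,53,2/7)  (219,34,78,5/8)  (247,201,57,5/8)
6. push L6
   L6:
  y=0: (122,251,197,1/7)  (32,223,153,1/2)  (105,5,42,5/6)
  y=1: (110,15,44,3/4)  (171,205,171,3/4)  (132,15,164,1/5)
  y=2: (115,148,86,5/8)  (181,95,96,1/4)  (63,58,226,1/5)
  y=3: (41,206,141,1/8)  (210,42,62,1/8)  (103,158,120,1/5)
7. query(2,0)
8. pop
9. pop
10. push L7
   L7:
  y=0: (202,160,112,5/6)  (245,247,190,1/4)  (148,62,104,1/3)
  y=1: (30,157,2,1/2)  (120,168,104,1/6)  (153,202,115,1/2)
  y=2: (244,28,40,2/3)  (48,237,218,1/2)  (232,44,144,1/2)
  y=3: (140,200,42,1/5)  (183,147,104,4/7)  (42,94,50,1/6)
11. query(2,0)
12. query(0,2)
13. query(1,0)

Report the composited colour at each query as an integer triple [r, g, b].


at x=2,y=0 over L1,L2,L3,L4,L5,L6:
L1 α=1/2: [99, 68, 42]
L2 α=3/5: [654/5, 709/5, 213/5]
L3 α=1/2: [1079/10, 392/5, 753/10]
L4 α=1/4: [5307/40, 409/5, 2369/40]
L5 α=0: [5307/40, 409/5, 2369/40]
L6 α=5/6: [8769/80, 89/5, 10769/240]
→ [110, 18, 45]

(2,0) stack=L1,L2,L3,L4,L7; from [0,0,0]:
L1 α=1/2: [99, 68, 42]
L2 α=3/5: [654/5, 709/5, 213/5]
L3 α=1/2: [1079/10, 392/5, 753/10]
L4 α=1/4: [5307/40, 409/5, 2369/40]
L7 α=1/3: [8267/60, 376/5, 1483/20]
→ [138, 75, 74]

at x=0,y=2 over L1,L2,L3,L4,L7:
L1 α=1/2: [115/2, 249/2, 117/2]
L2 α=2/5: [361/10, 1751/10, 551/10]
L3 α=3/7: [2942/35, 3742/35, 2287/35]
L4 α=1/2: [4306/35, 2291/35, 7677/70]
L7 α=2/3: [21386/105, 1417/35, 13277/210]
→ [204, 40, 63]

query (1,0) [L1,L2,L3,L4,L7] — begin 0,0,0
+L1 (α=1) → [111, 76, 40]
+L2 (α=2/3) → [295/3, 368/3, 214/3]
+L3 (α=1/2) → [493/6, 389/6, 203/3]
+L4 (α=3/4) → [709/24, 2603/24, 1373/12]
+L7 (α=1/4) → [2669/32, 4579/32, 2133/16]
= [83, 143, 133]


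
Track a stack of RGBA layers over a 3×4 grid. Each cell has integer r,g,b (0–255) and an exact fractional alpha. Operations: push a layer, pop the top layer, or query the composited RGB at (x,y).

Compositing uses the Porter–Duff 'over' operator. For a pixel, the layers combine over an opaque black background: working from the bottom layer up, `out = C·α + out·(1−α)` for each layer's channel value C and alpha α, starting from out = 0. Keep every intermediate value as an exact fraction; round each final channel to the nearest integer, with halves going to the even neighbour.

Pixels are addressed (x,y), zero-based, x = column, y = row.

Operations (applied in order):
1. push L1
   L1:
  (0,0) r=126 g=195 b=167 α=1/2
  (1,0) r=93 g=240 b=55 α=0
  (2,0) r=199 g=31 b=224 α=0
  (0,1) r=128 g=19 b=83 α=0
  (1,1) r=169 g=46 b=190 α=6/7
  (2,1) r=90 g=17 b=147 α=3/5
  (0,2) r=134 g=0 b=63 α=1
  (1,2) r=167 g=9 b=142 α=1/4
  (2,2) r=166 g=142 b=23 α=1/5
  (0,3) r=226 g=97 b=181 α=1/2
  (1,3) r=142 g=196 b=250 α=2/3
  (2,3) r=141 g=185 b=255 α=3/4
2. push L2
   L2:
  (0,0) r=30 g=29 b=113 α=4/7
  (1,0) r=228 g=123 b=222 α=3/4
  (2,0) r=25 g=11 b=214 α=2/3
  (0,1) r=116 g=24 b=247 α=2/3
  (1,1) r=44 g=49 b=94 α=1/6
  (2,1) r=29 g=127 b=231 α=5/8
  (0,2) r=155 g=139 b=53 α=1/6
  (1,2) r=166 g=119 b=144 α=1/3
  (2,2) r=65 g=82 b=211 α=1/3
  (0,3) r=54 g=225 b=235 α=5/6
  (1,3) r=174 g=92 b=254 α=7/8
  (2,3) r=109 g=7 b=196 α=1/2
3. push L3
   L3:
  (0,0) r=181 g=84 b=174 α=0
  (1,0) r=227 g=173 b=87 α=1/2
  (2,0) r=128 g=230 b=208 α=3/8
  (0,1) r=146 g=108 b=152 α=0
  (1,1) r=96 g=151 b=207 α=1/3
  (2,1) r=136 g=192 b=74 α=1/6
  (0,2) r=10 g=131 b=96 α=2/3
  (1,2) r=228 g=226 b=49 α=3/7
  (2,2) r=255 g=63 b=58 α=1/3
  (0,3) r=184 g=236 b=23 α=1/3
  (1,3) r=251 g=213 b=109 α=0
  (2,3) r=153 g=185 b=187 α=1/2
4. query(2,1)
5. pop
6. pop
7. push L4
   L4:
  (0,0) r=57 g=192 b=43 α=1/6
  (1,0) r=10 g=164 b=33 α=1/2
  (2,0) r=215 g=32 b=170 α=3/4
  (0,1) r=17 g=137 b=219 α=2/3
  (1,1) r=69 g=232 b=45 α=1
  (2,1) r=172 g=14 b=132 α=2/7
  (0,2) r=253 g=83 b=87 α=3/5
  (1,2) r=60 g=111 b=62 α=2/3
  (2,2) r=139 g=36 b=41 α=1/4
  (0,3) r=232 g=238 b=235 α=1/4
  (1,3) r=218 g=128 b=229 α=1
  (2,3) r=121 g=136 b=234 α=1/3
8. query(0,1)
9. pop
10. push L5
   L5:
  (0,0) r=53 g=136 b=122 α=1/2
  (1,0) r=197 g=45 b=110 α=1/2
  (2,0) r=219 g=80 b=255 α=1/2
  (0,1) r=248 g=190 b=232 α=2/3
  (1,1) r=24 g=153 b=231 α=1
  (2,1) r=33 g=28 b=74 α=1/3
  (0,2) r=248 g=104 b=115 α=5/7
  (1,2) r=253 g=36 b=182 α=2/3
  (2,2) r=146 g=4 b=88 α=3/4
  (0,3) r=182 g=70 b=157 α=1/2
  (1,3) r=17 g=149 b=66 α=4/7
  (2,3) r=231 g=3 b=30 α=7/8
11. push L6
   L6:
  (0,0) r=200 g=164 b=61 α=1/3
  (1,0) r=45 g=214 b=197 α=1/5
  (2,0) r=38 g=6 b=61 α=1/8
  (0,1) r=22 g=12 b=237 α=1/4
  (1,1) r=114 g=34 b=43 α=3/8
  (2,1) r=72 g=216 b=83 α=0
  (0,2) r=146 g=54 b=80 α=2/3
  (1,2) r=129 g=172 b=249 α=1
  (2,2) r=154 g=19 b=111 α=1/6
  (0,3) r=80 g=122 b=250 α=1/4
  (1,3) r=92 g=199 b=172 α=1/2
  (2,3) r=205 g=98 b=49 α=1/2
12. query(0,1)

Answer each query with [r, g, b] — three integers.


(2,1) stack=L1,L2,L3; from [0,0,0]:
+L1 (α=3/5) → [54, 51/5, 441/5]
+L2 (α=5/8) → [307/8, 416/5, 3549/20]
+L3 (α=1/6) → [2623/48, 304/3, 3845/24]
rounded: [55, 101, 160]

query (0,1) [L1,L4] — begin 0,0,0
+L1 (α=0) → [0, 0, 0]
+L4 (α=2/3) → [34/3, 274/3, 146]
rounded: [11, 91, 146]

query (0,1) [L1,L5,L6] — begin 0,0,0
+L1 (α=0) → [0, 0, 0]
+L5 (α=2/3) → [496/3, 380/3, 464/3]
+L6 (α=1/4) → [259/2, 98, 701/4]
= [130, 98, 175]


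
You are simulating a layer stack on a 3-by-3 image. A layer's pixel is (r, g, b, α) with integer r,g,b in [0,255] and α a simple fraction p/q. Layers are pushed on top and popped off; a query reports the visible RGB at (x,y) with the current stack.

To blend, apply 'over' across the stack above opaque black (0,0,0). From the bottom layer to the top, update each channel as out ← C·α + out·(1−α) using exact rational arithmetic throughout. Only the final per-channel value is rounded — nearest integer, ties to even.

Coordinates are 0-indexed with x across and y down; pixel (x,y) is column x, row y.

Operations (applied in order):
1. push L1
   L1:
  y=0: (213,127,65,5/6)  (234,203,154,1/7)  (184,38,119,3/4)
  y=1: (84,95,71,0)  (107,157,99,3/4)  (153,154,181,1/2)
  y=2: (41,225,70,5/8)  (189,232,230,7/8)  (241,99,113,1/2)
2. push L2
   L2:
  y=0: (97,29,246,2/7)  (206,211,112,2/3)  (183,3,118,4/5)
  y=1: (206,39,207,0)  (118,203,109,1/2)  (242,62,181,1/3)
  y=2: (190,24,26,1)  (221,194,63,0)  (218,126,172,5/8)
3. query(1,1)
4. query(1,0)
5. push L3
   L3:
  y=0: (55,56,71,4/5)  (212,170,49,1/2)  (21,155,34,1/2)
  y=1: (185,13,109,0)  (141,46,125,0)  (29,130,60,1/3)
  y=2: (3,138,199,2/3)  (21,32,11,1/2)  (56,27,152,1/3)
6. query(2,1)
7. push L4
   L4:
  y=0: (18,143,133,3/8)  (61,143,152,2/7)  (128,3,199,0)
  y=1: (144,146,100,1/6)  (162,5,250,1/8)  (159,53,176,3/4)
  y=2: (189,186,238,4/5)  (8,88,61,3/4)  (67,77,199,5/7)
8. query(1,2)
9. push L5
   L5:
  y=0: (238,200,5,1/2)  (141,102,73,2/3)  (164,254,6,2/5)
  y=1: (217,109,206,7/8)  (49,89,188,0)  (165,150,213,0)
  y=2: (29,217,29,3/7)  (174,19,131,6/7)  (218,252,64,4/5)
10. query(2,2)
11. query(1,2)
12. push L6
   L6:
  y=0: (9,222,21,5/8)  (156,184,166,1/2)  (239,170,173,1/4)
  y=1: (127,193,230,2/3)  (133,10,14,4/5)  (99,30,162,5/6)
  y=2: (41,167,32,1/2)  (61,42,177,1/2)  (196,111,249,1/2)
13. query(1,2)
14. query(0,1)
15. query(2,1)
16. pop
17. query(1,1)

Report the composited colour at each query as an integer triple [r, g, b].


query (1,1) [L1,L2] — begin 0,0,0
+L1 (α=3/4) → [321/4, 471/4, 297/4]
+L2 (α=1/2) → [793/8, 1283/8, 733/8]
rounded: [99, 160, 92]

(1,0) stack=L1,L2; from [0,0,0]:
after L1 α=1/7: [234/7, 29, 22]
after L2 α=2/3: [3118/21, 451/3, 82]
rounded: [148, 150, 82]

query (2,1) [L1,L2,L3] — begin 0,0,0
after L1 α=1/2: [153/2, 77, 181/2]
after L2 α=1/3: [395/3, 72, 362/3]
after L3 α=1/3: [877/9, 274/3, 904/9]
= [97, 91, 100]

(1,2) stack=L1,L2,L3,L4; from [0,0,0]:
after L1 α=7/8: [1323/8, 203, 805/4]
after L2 α=0: [1323/8, 203, 805/4]
after L3 α=1/2: [1491/16, 235/2, 849/8]
after L4 α=3/4: [1875/64, 763/8, 2313/32]
= [29, 95, 72]

query (2,2) [L1,L2,L3,L4,L5] — begin 0,0,0
after L1 α=1/2: [241/2, 99/2, 113/2]
after L2 α=5/8: [2903/16, 1557/16, 2059/16]
after L3 α=1/3: [1117/8, 591/8, 3275/24]
after L4 α=5/7: [351/4, 2131/28, 15215/84]
after L5 α=4/5: [3839/20, 6071/28, 36719/420]
rounded: [192, 217, 87]

query (1,2) [L1,L2,L3,L4,L5] — begin 0,0,0
+L1 (α=7/8) → [1323/8, 203, 805/4]
+L2 (α=0) → [1323/8, 203, 805/4]
+L3 (α=1/2) → [1491/16, 235/2, 849/8]
+L4 (α=3/4) → [1875/64, 763/8, 2313/32]
+L5 (α=6/7) → [9813/64, 1675/56, 27465/224]
rounded: [153, 30, 123]

(1,2) stack=L1,L2,L3,L4,L5,L6; from [0,0,0]:
+L1 (α=7/8) → [1323/8, 203, 805/4]
+L2 (α=0) → [1323/8, 203, 805/4]
+L3 (α=1/2) → [1491/16, 235/2, 849/8]
+L4 (α=3/4) → [1875/64, 763/8, 2313/32]
+L5 (α=6/7) → [9813/64, 1675/56, 27465/224]
+L6 (α=1/2) → [13717/128, 4027/112, 67113/448]
rounded: [107, 36, 150]

(0,1) stack=L1,L2,L3,L4,L5,L6; from [0,0,0]:
+L1 (α=0) → [0, 0, 0]
+L2 (α=0) → [0, 0, 0]
+L3 (α=0) → [0, 0, 0]
+L4 (α=1/6) → [24, 73/3, 50/3]
+L5 (α=7/8) → [1543/8, 1181/12, 547/3]
+L6 (α=2/3) → [3575/24, 5813/36, 1927/9]
rounded: [149, 161, 214]

at x=2,y=1 over L1,L2,L3,L4,L5,L6:
after L1 α=1/2: [153/2, 77, 181/2]
after L2 α=1/3: [395/3, 72, 362/3]
after L3 α=1/3: [877/9, 274/3, 904/9]
after L4 α=3/4: [2585/18, 751/12, 1414/9]
after L5 α=0: [2585/18, 751/12, 1414/9]
after L6 α=5/6: [11495/108, 2551/72, 4352/27]
→ [106, 35, 161]

(1,1) stack=L1,L2,L3,L4,L5; from [0,0,0]:
after L1 α=3/4: [321/4, 471/4, 297/4]
after L2 α=1/2: [793/8, 1283/8, 733/8]
after L3 α=0: [793/8, 1283/8, 733/8]
after L4 α=1/8: [6847/64, 9021/64, 7131/64]
after L5 α=0: [6847/64, 9021/64, 7131/64]
= [107, 141, 111]


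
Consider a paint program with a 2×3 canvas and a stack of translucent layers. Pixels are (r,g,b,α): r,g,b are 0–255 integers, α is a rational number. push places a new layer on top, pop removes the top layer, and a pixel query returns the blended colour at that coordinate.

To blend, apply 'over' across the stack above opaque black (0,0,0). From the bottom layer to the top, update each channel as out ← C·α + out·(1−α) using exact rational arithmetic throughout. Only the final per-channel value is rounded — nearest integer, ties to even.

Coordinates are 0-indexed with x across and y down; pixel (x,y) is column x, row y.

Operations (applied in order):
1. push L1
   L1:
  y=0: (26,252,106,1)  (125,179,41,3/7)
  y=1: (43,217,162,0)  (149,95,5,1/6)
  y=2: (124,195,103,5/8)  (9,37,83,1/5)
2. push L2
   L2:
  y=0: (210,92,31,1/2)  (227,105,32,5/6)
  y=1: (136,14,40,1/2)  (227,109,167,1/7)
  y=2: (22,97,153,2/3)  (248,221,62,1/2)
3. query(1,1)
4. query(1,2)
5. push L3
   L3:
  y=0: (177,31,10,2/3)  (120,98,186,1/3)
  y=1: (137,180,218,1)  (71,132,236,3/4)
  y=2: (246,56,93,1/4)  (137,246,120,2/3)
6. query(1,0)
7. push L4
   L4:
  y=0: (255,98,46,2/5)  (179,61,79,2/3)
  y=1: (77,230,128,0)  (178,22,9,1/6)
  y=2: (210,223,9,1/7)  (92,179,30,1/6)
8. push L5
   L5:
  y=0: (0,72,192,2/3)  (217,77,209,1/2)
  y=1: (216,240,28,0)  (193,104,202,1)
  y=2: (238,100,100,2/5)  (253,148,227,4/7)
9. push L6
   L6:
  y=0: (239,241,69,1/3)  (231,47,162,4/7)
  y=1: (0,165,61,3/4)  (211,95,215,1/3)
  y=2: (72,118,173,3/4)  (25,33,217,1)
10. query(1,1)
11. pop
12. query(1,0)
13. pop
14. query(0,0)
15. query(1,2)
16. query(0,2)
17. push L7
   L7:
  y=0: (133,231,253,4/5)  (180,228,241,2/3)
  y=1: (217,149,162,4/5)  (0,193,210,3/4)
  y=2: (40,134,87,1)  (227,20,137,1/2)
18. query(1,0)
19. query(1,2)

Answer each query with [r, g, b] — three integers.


(1,1) stack=L1,L2; from [0,0,0]:
after L1 α=1/6: [149/6, 95/6, 5/6]
after L2 α=1/7: [376/7, 204/7, 172/7]
rounded: [54, 29, 25]

(1,2) stack=L1,L2; from [0,0,0]:
L1 α=1/5: [9/5, 37/5, 83/5]
L2 α=1/2: [1249/10, 571/5, 393/10]
= [125, 114, 39]

(1,0) stack=L1,L2,L3; from [0,0,0]:
+L1 (α=3/7) → [375/7, 537/7, 123/7]
+L2 (α=5/6) → [4160/21, 702/7, 1243/42]
+L3 (α=1/3) → [10840/63, 2090/21, 5149/63]
rounded: [172, 100, 82]

(1,1) stack=L1,L2,L3,L4,L5,L6; from [0,0,0]:
L1 α=1/6: [149/6, 95/6, 5/6]
L2 α=1/7: [376/7, 204/7, 172/7]
L3 α=3/4: [1867/28, 744/7, 1282/7]
L4 α=1/6: [4773/56, 1937/21, 6473/42]
L5 α=1: [193, 104, 202]
L6 α=1/3: [199, 101, 619/3]
→ [199, 101, 206]

query (1,0) [L1,L2,L3,L4,L5] — begin 0,0,0
L1 α=3/7: [375/7, 537/7, 123/7]
L2 α=5/6: [4160/21, 702/7, 1243/42]
L3 α=1/3: [10840/63, 2090/21, 5149/63]
L4 α=2/3: [33394/189, 4652/63, 15103/189]
L5 α=1/2: [74407/378, 9503/126, 27302/189]
→ [197, 75, 144]

(0,0) stack=L1,L2,L3,L4; from [0,0,0]:
L1 α=1: [26, 252, 106]
L2 α=1/2: [118, 172, 137/2]
L3 α=2/3: [472/3, 78, 59/2]
L4 α=2/5: [982/5, 86, 361/10]
→ [196, 86, 36]

at x=1,y=2 over L1,L2,L3,L4:
after L1 α=1/5: [9/5, 37/5, 83/5]
after L2 α=1/2: [1249/10, 571/5, 393/10]
after L3 α=2/3: [3989/30, 3031/15, 931/10]
after L4 α=1/6: [4541/36, 1784/9, 991/12]
→ [126, 198, 83]

(0,2) stack=L1,L2,L3,L4; from [0,0,0]:
after L1 α=5/8: [155/2, 975/8, 515/8]
after L2 α=2/3: [81/2, 2527/24, 2963/24]
after L3 α=1/4: [735/8, 2975/32, 3707/32]
after L4 α=1/7: [435/4, 12493/112, 11265/112]
rounded: [109, 112, 101]

at x=1,y=0 over L1,L2,L3,L4,L7:
+L1 (α=3/7) → [375/7, 537/7, 123/7]
+L2 (α=5/6) → [4160/21, 702/7, 1243/42]
+L3 (α=1/3) → [10840/63, 2090/21, 5149/63]
+L4 (α=2/3) → [33394/189, 4652/63, 15103/189]
+L7 (α=2/3) → [101434/567, 33380/189, 106201/567]
= [179, 177, 187]

query (1,2) [L1,L2,L3,L4,L7] — begin 0,0,0
+L1 (α=1/5) → [9/5, 37/5, 83/5]
+L2 (α=1/2) → [1249/10, 571/5, 393/10]
+L3 (α=2/3) → [3989/30, 3031/15, 931/10]
+L4 (α=1/6) → [4541/36, 1784/9, 991/12]
+L7 (α=1/2) → [12713/72, 982/9, 2635/24]
rounded: [177, 109, 110]


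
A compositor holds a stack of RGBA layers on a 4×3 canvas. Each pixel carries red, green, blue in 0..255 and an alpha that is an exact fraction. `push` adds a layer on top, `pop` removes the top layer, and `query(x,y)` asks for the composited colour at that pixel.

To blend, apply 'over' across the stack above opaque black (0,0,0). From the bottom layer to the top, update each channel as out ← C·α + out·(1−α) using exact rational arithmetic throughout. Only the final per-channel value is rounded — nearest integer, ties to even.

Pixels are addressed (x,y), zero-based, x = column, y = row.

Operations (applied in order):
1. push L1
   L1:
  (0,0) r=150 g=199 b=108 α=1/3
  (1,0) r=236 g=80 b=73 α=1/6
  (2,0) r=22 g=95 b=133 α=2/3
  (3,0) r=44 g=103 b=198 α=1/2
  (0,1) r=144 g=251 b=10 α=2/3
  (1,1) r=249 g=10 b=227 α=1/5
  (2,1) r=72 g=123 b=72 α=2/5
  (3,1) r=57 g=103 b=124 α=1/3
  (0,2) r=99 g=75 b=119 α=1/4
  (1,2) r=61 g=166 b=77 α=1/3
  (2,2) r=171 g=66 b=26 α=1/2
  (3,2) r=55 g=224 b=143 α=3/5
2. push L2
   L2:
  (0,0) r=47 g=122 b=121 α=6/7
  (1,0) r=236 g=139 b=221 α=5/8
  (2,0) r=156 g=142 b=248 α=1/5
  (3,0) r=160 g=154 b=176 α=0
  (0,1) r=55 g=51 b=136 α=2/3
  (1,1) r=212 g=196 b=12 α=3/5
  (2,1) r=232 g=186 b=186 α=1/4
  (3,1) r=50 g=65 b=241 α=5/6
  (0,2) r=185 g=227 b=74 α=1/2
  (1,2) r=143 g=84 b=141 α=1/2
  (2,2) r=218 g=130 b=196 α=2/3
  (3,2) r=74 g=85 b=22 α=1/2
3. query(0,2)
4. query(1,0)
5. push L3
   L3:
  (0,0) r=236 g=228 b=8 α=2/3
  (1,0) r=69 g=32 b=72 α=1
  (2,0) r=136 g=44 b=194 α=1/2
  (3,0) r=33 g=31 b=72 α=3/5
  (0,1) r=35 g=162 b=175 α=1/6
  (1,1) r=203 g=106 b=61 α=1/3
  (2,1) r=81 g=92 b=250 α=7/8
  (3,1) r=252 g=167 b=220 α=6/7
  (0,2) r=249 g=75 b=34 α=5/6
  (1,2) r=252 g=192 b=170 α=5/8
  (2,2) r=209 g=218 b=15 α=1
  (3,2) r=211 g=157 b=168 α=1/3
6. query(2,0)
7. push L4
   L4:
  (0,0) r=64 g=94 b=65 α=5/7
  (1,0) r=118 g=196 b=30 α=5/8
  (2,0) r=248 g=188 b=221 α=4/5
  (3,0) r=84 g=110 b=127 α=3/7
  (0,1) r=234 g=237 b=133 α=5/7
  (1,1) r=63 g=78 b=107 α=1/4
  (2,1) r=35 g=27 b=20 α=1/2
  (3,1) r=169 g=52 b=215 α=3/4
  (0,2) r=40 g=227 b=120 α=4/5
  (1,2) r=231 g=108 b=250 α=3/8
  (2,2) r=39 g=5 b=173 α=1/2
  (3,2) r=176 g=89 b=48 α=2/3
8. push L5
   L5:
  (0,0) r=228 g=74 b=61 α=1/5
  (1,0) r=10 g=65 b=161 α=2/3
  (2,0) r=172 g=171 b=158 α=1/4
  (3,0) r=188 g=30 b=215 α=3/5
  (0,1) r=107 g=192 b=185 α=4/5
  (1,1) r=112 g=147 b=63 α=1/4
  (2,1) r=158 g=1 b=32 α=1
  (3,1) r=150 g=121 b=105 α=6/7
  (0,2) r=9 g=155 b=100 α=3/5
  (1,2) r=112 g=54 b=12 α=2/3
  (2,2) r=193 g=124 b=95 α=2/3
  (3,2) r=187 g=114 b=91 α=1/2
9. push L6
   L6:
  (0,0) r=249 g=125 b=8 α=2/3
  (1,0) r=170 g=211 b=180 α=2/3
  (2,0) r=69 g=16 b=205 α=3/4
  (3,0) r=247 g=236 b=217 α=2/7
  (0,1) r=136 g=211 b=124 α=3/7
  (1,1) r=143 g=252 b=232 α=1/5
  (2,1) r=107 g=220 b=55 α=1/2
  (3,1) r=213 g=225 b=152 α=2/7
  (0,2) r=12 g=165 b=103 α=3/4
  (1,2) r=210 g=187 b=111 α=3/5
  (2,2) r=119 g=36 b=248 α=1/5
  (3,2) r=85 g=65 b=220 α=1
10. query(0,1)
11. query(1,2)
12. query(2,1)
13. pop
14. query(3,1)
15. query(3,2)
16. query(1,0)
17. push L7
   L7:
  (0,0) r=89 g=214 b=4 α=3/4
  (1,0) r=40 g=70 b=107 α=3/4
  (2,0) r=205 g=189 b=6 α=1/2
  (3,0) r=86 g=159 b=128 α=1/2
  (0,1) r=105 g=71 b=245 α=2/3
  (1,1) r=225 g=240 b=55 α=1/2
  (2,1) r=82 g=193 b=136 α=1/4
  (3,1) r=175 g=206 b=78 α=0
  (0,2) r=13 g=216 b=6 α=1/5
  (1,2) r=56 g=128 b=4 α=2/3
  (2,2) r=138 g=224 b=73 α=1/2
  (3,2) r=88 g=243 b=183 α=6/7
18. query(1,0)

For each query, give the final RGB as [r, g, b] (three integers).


at x=0,y=2 over L1,L2:
+L1 (α=1/4) → [99/4, 75/4, 119/4]
+L2 (α=1/2) → [839/8, 983/8, 415/8]
= [105, 123, 52]

(1,0) stack=L1,L2; from [0,0,0]:
L1 α=1/6: [118/3, 40/3, 73/6]
L2 α=5/8: [649/4, 735/8, 2283/16]
= [162, 92, 143]

at x=2,y=0 over L1,L2,L3:
+L1 (α=2/3) → [44/3, 190/3, 266/3]
+L2 (α=1/5) → [644/15, 1186/15, 1808/15]
+L3 (α=1/2) → [1342/15, 923/15, 2359/15]
rounded: [89, 62, 157]

(0,1) stack=L1,L2,L3,L4,L5,L6; from [0,0,0]:
after L1 α=2/3: [96, 502/3, 20/3]
after L2 α=2/3: [206/3, 808/9, 836/9]
after L3 α=1/6: [1135/18, 2749/27, 5755/54]
after L4 α=5/7: [11665/63, 37493/189, 23710/189]
after L5 α=4/5: [38629/315, 36529/189, 32714/189]
after L6 α=3/7: [283036/2205, 265753/1323, 201164/1323]
rounded: [128, 201, 152]

(1,2) stack=L1,L2,L3,L4,L5,L6; from [0,0,0]:
after L1 α=1/3: [61/3, 166/3, 77/3]
after L2 α=1/2: [245/3, 209/3, 250/3]
after L3 α=5/8: [1505/8, 1169/8, 275/2]
after L4 α=3/8: [13069/64, 8437/64, 2875/16]
after L5 α=2/3: [9135/64, 15349/192, 3259/48]
after L6 α=3/5: [5859/32, 13841/96, 11251/120]
rounded: [183, 144, 94]

query (2,1) [L1,L2,L3,L4,L5,L6] — begin 0,0,0
L1 α=2/5: [144/5, 246/5, 144/5]
L2 α=1/4: [398/5, 417/5, 681/10]
L3 α=7/8: [3233/40, 3637/40, 18181/80]
L4 α=1/2: [4633/80, 4717/80, 19781/160]
L5 α=1: [158, 1, 32]
L6 α=1/2: [265/2, 221/2, 87/2]
→ [132, 110, 44]

query (3,1) [L1,L2,L3,L4,L5] — begin 0,0,0
after L1 α=1/3: [19, 103/3, 124/3]
after L2 α=5/6: [269/6, 539/9, 3739/18]
after L3 α=6/7: [9341/42, 9557/63, 27499/126]
after L4 α=3/4: [30635/168, 19385/252, 108769/504]
after L5 α=6/7: [181835/1176, 202337/1764, 426289/3528]
→ [155, 115, 121]

at x=3,y=2 over L1,L2,L3,L4,L5:
+L1 (α=3/5) → [33, 672/5, 429/5]
+L2 (α=1/2) → [107/2, 1097/10, 539/10]
+L3 (α=1/3) → [106, 1882/15, 1379/15]
+L4 (α=2/3) → [458/3, 4552/45, 2819/45]
+L5 (α=1/2) → [1019/6, 4841/45, 3457/45]
rounded: [170, 108, 77]

at x=1,y=0 over L1,L2,L3,L4,L5:
after L1 α=1/6: [118/3, 40/3, 73/6]
after L2 α=5/8: [649/4, 735/8, 2283/16]
after L3 α=1: [69, 32, 72]
after L4 α=5/8: [797/8, 269/2, 183/4]
after L5 α=2/3: [319/8, 529/6, 1471/12]
→ [40, 88, 123]

(1,0) stack=L1,L2,L3,L4,L5,L7; from [0,0,0]:
+L1 (α=1/6) → [118/3, 40/3, 73/6]
+L2 (α=5/8) → [649/4, 735/8, 2283/16]
+L3 (α=1) → [69, 32, 72]
+L4 (α=5/8) → [797/8, 269/2, 183/4]
+L5 (α=2/3) → [319/8, 529/6, 1471/12]
+L7 (α=3/4) → [1279/32, 1789/24, 5323/48]
rounded: [40, 75, 111]


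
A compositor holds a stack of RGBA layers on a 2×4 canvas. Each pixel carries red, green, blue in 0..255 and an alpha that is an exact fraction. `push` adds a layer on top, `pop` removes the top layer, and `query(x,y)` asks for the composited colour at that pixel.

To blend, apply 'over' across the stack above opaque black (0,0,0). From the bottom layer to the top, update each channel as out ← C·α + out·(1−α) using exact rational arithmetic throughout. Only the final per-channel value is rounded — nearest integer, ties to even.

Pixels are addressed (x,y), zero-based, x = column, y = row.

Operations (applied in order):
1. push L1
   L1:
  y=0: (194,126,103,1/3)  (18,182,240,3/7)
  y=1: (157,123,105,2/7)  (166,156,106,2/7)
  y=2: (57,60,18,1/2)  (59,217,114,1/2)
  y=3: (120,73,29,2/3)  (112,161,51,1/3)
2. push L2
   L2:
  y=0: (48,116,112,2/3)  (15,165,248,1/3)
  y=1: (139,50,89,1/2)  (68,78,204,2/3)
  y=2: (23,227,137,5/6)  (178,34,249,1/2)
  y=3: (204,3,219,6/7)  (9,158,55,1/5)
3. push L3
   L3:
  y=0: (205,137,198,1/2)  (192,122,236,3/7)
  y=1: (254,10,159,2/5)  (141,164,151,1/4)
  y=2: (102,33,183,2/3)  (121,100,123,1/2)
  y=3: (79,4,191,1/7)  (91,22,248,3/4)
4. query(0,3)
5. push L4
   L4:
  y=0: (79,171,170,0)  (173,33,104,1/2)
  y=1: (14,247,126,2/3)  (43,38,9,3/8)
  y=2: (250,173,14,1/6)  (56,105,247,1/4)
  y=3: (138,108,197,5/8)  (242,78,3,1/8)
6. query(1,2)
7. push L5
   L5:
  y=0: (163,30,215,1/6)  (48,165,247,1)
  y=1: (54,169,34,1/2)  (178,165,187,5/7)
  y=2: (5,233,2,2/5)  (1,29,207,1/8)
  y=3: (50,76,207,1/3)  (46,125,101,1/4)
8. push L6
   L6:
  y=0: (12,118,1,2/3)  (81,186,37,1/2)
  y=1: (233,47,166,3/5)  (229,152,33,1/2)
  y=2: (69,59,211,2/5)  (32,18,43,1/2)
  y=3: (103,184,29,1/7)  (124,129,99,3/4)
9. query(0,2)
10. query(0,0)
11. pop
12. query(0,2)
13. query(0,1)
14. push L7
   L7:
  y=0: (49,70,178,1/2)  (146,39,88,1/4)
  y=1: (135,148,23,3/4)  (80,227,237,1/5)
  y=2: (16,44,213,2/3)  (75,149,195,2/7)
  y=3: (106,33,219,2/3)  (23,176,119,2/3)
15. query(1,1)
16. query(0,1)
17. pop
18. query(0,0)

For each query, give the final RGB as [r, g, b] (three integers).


at x=0,y=3 over L1,L2,L3:
after L1 α=2/3: [80, 146/3, 58/3]
after L2 α=6/7: [1304/7, 200/21, 4000/21]
after L3 α=1/7: [8377/49, 428/49, 9337/49]
rounded: [171, 9, 191]

at x=1,y=2 over L1,L2,L3,L4:
L1 α=1/2: [59/2, 217/2, 57]
L2 α=1/2: [415/4, 285/4, 153]
L3 α=1/2: [899/8, 685/8, 138]
L4 α=1/4: [3145/32, 2895/32, 661/4]
= [98, 90, 165]

query (0,2) [L1,L2,L3,L4,L5,L6] — begin 0,0,0
L1 α=1/2: [57/2, 30, 9]
L2 α=5/6: [287/12, 1165/6, 347/3]
L3 α=2/3: [2735/36, 1561/18, 1445/9]
L4 α=1/6: [22675/216, 10919/108, 7351/54]
L5 α=2/5: [4679/72, 5539/36, 7423/90]
L6 α=2/5: [7991/120, 1391/12, 20083/150]
→ [67, 116, 134]

(0,0) stack=L1,L2,L3,L4,L5,L6; from [0,0,0]:
+L1 (α=1/3) → [194/3, 42, 103/3]
+L2 (α=2/3) → [482/9, 274/3, 775/9]
+L3 (α=1/2) → [2327/18, 685/6, 2557/18]
+L4 (α=0) → [2327/18, 685/6, 2557/18]
+L5 (α=1/6) → [14569/108, 3605/36, 16655/108]
+L6 (α=2/3) → [17161/324, 12101/108, 16871/324]
→ [53, 112, 52]

(0,2) stack=L1,L2,L3,L4,L5; from [0,0,0]:
after L1 α=1/2: [57/2, 30, 9]
after L2 α=5/6: [287/12, 1165/6, 347/3]
after L3 α=2/3: [2735/36, 1561/18, 1445/9]
after L4 α=1/6: [22675/216, 10919/108, 7351/54]
after L5 α=2/5: [4679/72, 5539/36, 7423/90]
→ [65, 154, 82]

at x=0,y=1 over L1,L2,L3,L4,L5:
L1 α=2/7: [314/7, 246/7, 30]
L2 α=1/2: [1287/14, 298/7, 119/2]
L3 α=2/5: [10973/70, 1034/35, 993/10]
L4 α=2/3: [4311/70, 6108/35, 1171/10]
L5 α=1/2: [8091/140, 12023/70, 1511/20]
rounded: [58, 172, 76]

at x=1,y=1 over L1,L2,L3,L4,L5,L7:
+L1 (α=2/7) → [332/7, 312/7, 212/7]
+L2 (α=2/3) → [428/7, 468/7, 3068/21]
+L3 (α=1/4) → [2271/28, 638/7, 4125/28]
+L4 (α=3/8) → [14967/224, 997/14, 21381/224]
+L5 (α=5/7) → [114647/784, 6772/49, 126101/784]
+L7 (α=1/5) → [130327/980, 38211/245, 172553/980]
= [133, 156, 176]

(0,1) stack=L1,L2,L3,L4,L5,L7; from [0,0,0]:
after L1 α=2/7: [314/7, 246/7, 30]
after L2 α=1/2: [1287/14, 298/7, 119/2]
after L3 α=2/5: [10973/70, 1034/35, 993/10]
after L4 α=2/3: [4311/70, 6108/35, 1171/10]
after L5 α=1/2: [8091/140, 12023/70, 1511/20]
after L7 α=3/4: [64791/560, 43103/280, 2891/80]
→ [116, 154, 36]

at x=0,y=0 over L1,L2,L3,L4,L5:
L1 α=1/3: [194/3, 42, 103/3]
L2 α=2/3: [482/9, 274/3, 775/9]
L3 α=1/2: [2327/18, 685/6, 2557/18]
L4 α=0: [2327/18, 685/6, 2557/18]
L5 α=1/6: [14569/108, 3605/36, 16655/108]
= [135, 100, 154]


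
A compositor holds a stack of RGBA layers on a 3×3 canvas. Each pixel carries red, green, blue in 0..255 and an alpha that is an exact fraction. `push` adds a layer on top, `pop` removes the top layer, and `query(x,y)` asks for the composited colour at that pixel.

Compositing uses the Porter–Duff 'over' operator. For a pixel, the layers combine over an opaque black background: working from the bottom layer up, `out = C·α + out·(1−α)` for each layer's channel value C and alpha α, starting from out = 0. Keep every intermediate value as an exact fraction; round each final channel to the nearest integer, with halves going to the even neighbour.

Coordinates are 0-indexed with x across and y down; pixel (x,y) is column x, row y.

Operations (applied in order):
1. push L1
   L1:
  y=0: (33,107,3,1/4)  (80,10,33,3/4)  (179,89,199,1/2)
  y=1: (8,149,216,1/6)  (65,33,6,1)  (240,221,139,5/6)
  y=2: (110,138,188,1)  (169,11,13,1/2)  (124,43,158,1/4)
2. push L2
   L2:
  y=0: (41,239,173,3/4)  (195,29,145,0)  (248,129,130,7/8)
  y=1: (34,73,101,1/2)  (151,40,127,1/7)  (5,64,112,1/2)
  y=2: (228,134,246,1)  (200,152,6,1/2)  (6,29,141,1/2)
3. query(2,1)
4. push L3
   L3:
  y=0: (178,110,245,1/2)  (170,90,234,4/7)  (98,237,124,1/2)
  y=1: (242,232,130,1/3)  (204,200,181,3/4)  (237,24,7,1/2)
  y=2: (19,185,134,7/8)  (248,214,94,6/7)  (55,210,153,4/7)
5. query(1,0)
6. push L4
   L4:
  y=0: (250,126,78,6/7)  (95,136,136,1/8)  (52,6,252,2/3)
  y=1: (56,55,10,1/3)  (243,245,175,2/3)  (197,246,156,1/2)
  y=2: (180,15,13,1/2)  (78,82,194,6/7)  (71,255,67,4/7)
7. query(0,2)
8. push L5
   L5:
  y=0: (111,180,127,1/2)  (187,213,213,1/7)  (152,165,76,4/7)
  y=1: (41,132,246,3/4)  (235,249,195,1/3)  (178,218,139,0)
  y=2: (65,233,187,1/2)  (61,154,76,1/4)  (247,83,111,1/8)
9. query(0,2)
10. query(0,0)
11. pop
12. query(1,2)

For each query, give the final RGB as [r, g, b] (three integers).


at x=2,y=1 over L1,L2:
L1 α=5/6: [200, 1105/6, 695/6]
L2 α=1/2: [205/2, 1489/12, 1367/12]
rounded: [102, 124, 114]

at x=1,y=0 over L1,L2,L3:
+L1 (α=3/4) → [60, 15/2, 99/4]
+L2 (α=0) → [60, 15/2, 99/4]
+L3 (α=4/7) → [860/7, 765/14, 4041/28]
= [123, 55, 144]

at x=0,y=2 over L1,L2,L3,L4:
L1 α=1: [110, 138, 188]
L2 α=1: [228, 134, 246]
L3 α=7/8: [361/8, 1429/8, 148]
L4 α=1/2: [1801/16, 1549/16, 161/2]
→ [113, 97, 80]

query (0,2) [L1,L2,L3,L4,L5] — begin 0,0,0
L1 α=1: [110, 138, 188]
L2 α=1: [228, 134, 246]
L3 α=7/8: [361/8, 1429/8, 148]
L4 α=1/2: [1801/16, 1549/16, 161/2]
L5 α=1/2: [2841/32, 5277/32, 535/4]
rounded: [89, 165, 134]

(0,0) stack=L1,L2,L3,L4,L5; from [0,0,0]:
after L1 α=1/4: [33/4, 107/4, 3/4]
after L2 α=3/4: [525/16, 2975/16, 2079/16]
after L3 α=1/2: [3373/32, 4735/32, 5999/32]
after L4 α=6/7: [7339/32, 28927/224, 20975/224]
after L5 α=1/2: [10891/64, 69247/448, 49423/448]
→ [170, 155, 110]

(1,2) stack=L1,L2,L3,L4; from [0,0,0]:
after L1 α=1/2: [169/2, 11/2, 13/2]
after L2 α=1/2: [569/4, 315/4, 25/4]
after L3 α=6/7: [6521/28, 5451/28, 2281/28]
after L4 α=6/7: [19625/196, 19227/196, 34873/196]
→ [100, 98, 178]


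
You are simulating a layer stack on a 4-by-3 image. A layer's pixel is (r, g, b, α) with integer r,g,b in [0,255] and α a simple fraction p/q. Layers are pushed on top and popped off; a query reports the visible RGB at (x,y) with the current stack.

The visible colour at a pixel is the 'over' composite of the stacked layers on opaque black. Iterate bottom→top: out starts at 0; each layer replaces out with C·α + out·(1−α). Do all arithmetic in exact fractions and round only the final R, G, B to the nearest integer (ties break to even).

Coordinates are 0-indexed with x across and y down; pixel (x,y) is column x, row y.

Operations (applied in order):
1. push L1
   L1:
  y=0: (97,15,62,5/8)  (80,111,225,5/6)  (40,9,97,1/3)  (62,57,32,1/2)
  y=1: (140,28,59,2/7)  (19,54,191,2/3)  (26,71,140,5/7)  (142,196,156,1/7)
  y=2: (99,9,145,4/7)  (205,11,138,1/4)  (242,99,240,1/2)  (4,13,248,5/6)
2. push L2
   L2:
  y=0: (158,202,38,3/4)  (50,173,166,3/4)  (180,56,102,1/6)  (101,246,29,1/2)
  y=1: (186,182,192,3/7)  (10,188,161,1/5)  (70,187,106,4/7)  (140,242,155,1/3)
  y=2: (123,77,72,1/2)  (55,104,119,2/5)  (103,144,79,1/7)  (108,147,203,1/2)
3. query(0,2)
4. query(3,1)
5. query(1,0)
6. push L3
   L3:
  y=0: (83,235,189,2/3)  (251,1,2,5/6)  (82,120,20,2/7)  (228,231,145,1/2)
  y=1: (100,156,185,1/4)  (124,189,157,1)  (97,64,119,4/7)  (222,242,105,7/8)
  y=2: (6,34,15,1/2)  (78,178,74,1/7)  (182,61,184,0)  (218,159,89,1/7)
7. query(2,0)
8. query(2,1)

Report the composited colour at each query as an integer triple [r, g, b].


(0,2) stack=L1,L2; from [0,0,0]:
L1 α=4/7: [396/7, 36/7, 580/7]
L2 α=1/2: [1257/14, 575/14, 542/7]
→ [90, 41, 77]

at x=3,y=1 over L1,L2:
L1 α=1/7: [142/7, 28, 156/7]
L2 α=1/3: [1264/21, 298/3, 1397/21]
rounded: [60, 99, 67]

query (1,0) [L1,L2] — begin 0,0,0
after L1 α=5/6: [200/3, 185/2, 375/2]
after L2 α=3/4: [325/6, 1223/8, 1371/8]
→ [54, 153, 171]

query (2,0) [L1,L2,L3] — begin 0,0,0
L1 α=1/3: [40/3, 3, 97/3]
L2 α=1/6: [370/9, 71/6, 791/18]
L3 α=2/7: [3326/63, 1795/42, 4675/126]
rounded: [53, 43, 37]

(2,1) stack=L1,L2,L3; from [0,0,0]:
+L1 (α=5/7) → [130/7, 355/7, 100]
+L2 (α=4/7) → [2350/49, 6301/49, 724/7]
+L3 (α=4/7) → [26062/343, 31447/343, 5504/49]
→ [76, 92, 112]


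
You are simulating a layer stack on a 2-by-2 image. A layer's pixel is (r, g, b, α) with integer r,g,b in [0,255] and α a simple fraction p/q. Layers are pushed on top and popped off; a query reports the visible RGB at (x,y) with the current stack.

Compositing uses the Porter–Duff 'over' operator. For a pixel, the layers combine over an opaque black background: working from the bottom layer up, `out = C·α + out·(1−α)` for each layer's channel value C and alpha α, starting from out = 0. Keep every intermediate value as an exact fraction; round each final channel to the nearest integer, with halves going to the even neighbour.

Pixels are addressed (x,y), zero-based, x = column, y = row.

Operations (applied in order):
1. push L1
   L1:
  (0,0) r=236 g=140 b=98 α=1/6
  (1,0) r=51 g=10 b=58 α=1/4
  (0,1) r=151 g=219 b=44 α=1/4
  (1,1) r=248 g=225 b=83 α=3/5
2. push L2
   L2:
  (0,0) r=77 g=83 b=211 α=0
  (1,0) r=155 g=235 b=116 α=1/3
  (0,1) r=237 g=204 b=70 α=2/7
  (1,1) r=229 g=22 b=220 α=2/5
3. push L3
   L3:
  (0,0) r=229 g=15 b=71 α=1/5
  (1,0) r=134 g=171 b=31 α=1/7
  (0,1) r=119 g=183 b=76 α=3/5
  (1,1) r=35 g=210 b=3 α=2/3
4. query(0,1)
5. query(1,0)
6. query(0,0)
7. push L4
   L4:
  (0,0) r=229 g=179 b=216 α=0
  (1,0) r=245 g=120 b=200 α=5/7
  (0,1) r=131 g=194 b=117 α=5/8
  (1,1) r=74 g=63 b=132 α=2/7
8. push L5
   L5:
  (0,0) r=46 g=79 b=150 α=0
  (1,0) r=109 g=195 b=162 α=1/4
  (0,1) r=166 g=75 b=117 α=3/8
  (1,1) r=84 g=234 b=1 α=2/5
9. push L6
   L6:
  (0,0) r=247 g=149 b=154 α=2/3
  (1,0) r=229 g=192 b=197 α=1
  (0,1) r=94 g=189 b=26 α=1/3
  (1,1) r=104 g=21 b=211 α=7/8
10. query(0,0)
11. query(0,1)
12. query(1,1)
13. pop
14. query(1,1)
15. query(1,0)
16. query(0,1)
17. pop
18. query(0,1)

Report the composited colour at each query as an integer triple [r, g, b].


at x=0,y=1 over L1,L2,L3:
+L1 (α=1/4) → [151/4, 219/4, 11]
+L2 (α=2/7) → [2651/28, 2727/28, 195/7]
+L3 (α=3/5) → [7649/70, 10413/70, 1986/35]
= [109, 149, 57]

query (1,0) [L1,L2,L3] — begin 0,0,0
after L1 α=1/4: [51/4, 5/2, 29/2]
after L2 α=1/3: [361/6, 80, 145/3]
after L3 α=1/7: [495/7, 93, 321/7]
→ [71, 93, 46]

at x=0,y=0 over L1,L2,L3:
after L1 α=1/6: [118/3, 70/3, 49/3]
after L2 α=0: [118/3, 70/3, 49/3]
after L3 α=1/5: [1159/15, 65/3, 409/15]
→ [77, 22, 27]

query (0,0) [L1,L2,L3,L4,L5,L6] — begin 0,0,0
+L1 (α=1/6) → [118/3, 70/3, 49/3]
+L2 (α=0) → [118/3, 70/3, 49/3]
+L3 (α=1/5) → [1159/15, 65/3, 409/15]
+L4 (α=0) → [1159/15, 65/3, 409/15]
+L5 (α=0) → [1159/15, 65/3, 409/15]
+L6 (α=2/3) → [8569/45, 959/9, 5029/45]
rounded: [190, 107, 112]

at x=0,y=1 over L1,L2,L3,L4,L5,L6:
after L1 α=1/4: [151/4, 219/4, 11]
after L2 α=2/7: [2651/28, 2727/28, 195/7]
after L3 α=3/5: [7649/70, 10413/70, 1986/35]
after L4 α=5/8: [68797/560, 99139/560, 26433/280]
after L5 α=3/8: [124573/896, 124339/896, 46089/448]
after L6 α=1/3: [166685/1344, 209011/1344, 51913/672]
rounded: [124, 156, 77]

at x=1,y=1 over L1,L2,L3,L4,L5,L6:
+L1 (α=3/5) → [744/5, 135, 249/5]
+L2 (α=2/5) → [4522/25, 449/5, 2947/25]
+L3 (α=2/3) → [6272/75, 2549/15, 3097/75]
+L4 (α=2/7) → [8492/105, 2927/21, 7057/105]
+L5 (α=2/5) → [14372/175, 6203/35, 7127/175]
+L6 (α=7/8) → [35443/350, 2837/70, 132801/700]
rounded: [101, 41, 190]

(1,1) stack=L1,L2,L3,L4,L5; from [0,0,0]:
after L1 α=3/5: [744/5, 135, 249/5]
after L2 α=2/5: [4522/25, 449/5, 2947/25]
after L3 α=2/3: [6272/75, 2549/15, 3097/75]
after L4 α=2/7: [8492/105, 2927/21, 7057/105]
after L5 α=2/5: [14372/175, 6203/35, 7127/175]
→ [82, 177, 41]

(1,0) stack=L1,L2,L3,L4,L5; from [0,0,0]:
after L1 α=1/4: [51/4, 5/2, 29/2]
after L2 α=1/3: [361/6, 80, 145/3]
after L3 α=1/7: [495/7, 93, 321/7]
after L4 α=5/7: [9565/49, 786/7, 7642/49]
after L5 α=1/4: [8509/49, 3723/28, 7716/49]
= [174, 133, 157]

query (0,1) [L1,L2,L3,L4,L5] — begin 0,0,0
+L1 (α=1/4) → [151/4, 219/4, 11]
+L2 (α=2/7) → [2651/28, 2727/28, 195/7]
+L3 (α=3/5) → [7649/70, 10413/70, 1986/35]
+L4 (α=5/8) → [68797/560, 99139/560, 26433/280]
+L5 (α=3/8) → [124573/896, 124339/896, 46089/448]
rounded: [139, 139, 103]

(0,1) stack=L1,L2,L3,L4; from [0,0,0]:
after L1 α=1/4: [151/4, 219/4, 11]
after L2 α=2/7: [2651/28, 2727/28, 195/7]
after L3 α=3/5: [7649/70, 10413/70, 1986/35]
after L4 α=5/8: [68797/560, 99139/560, 26433/280]
→ [123, 177, 94]


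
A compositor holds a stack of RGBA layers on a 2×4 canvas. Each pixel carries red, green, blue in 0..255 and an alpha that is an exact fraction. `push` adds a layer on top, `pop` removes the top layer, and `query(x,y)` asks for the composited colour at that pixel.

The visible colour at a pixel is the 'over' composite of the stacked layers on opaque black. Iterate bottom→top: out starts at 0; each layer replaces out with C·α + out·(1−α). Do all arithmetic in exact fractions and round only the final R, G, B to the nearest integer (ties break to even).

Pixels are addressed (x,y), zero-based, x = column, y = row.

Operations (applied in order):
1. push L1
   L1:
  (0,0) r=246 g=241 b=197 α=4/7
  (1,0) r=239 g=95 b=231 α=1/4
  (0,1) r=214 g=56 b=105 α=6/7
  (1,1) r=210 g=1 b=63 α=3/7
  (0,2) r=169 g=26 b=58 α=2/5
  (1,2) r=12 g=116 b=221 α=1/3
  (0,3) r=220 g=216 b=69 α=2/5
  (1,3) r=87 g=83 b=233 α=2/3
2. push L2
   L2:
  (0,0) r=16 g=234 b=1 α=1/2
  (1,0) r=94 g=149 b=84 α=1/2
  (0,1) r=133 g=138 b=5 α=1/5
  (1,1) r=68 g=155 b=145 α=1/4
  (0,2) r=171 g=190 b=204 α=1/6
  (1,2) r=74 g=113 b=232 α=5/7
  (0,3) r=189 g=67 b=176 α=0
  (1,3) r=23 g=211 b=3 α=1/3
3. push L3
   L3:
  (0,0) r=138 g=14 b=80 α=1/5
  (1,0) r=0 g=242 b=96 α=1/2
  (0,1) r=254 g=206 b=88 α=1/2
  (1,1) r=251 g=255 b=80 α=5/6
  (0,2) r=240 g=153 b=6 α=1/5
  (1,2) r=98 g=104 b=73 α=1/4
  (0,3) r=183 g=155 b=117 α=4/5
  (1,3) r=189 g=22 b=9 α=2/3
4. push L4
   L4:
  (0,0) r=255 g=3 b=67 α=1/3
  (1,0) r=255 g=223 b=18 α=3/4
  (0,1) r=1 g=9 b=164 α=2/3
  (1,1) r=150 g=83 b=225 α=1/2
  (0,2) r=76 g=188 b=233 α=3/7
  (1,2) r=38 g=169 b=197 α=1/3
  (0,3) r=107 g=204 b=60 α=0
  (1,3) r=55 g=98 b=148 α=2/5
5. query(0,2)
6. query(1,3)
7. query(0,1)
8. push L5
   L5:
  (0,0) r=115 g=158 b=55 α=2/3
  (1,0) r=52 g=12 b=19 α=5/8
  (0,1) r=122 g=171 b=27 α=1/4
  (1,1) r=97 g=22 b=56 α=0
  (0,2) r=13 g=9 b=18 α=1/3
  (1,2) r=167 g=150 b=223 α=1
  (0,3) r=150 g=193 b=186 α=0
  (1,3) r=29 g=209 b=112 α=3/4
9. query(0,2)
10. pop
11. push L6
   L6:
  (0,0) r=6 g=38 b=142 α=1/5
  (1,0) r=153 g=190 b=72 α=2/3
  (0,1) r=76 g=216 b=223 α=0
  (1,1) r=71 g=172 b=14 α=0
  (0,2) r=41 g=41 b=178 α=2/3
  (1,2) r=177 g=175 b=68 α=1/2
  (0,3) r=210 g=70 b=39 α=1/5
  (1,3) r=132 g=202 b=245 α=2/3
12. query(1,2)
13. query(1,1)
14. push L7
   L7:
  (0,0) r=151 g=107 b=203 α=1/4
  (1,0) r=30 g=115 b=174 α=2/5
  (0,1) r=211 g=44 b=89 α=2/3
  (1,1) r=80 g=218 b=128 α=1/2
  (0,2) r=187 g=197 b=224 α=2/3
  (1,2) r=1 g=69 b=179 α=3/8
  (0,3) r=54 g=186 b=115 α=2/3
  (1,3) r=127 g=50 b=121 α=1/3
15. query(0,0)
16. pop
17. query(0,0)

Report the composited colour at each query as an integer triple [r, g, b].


at x=0,y=2 over L1,L2,L3,L4:
+L1 (α=2/5) → [338/5, 52/5, 116/5]
+L2 (α=1/6) → [509/6, 121/3, 160/3]
+L3 (α=1/5) → [1738/15, 943/15, 658/15]
+L4 (α=3/7) → [10372/105, 12232/105, 13117/105]
→ [99, 116, 125]

(1,3) stack=L1,L2,L3,L4; from [0,0,0]:
after L1 α=2/3: [58, 166/3, 466/3]
after L2 α=1/3: [139/3, 965/9, 941/9]
after L3 α=2/3: [1273/9, 1361/27, 1103/27]
after L4 α=2/5: [1603/15, 625/9, 3767/45]
rounded: [107, 69, 84]

(0,1) stack=L1,L2,L3,L4; from [0,0,0]:
L1 α=6/7: [1284/7, 48, 90]
L2 α=1/5: [6067/35, 66, 73]
L3 α=1/2: [14957/70, 136, 161/2]
L4 α=2/3: [15097/210, 154/3, 817/6]
= [72, 51, 136]

(0,2) stack=L1,L2,L3,L4,L5; from [0,0,0]:
after L1 α=2/5: [338/5, 52/5, 116/5]
after L2 α=1/6: [509/6, 121/3, 160/3]
after L3 α=1/5: [1738/15, 943/15, 658/15]
after L4 α=3/7: [10372/105, 12232/105, 13117/105]
after L5 α=1/3: [22109/315, 25409/315, 28124/315]
= [70, 81, 89]

(1,2) stack=L1,L2,L3,L4,L6; from [0,0,0]:
after L1 α=1/3: [4, 116/3, 221/3]
after L2 α=5/7: [54, 1927/21, 3922/21]
after L3 α=1/4: [65, 2655/28, 4433/28]
after L4 α=1/3: [56, 5021/42, 2397/14]
after L6 α=1/2: [233/2, 12371/84, 3349/28]
= [116, 147, 120]

(1,1) stack=L1,L2,L3,L4,L6; from [0,0,0]:
after L1 α=3/7: [90, 3/7, 27]
after L2 α=1/4: [169/2, 547/14, 113/2]
after L3 α=5/6: [893/4, 18397/84, 913/12]
after L4 α=1/2: [1493/8, 25369/168, 3613/24]
after L6 α=0: [1493/8, 25369/168, 3613/24]
rounded: [187, 151, 151]

at x=0,y=0 over L1,L2,L3,L4,L6,L7:
after L1 α=4/7: [984/7, 964/7, 788/7]
after L2 α=1/2: [548/7, 1301/7, 795/14]
after L3 α=1/5: [3158/35, 5302/35, 430/7]
after L4 α=1/3: [15241/105, 10709/105, 443/7]
after L6 α=1/5: [61594/525, 46826/525, 2766/35]
after L7 α=1/4: [88019/700, 65551/700, 15403/140]
→ [126, 94, 110]

at x=0,y=0 over L1,L2,L3,L4,L6:
after L1 α=4/7: [984/7, 964/7, 788/7]
after L2 α=1/2: [548/7, 1301/7, 795/14]
after L3 α=1/5: [3158/35, 5302/35, 430/7]
after L4 α=1/3: [15241/105, 10709/105, 443/7]
after L6 α=1/5: [61594/525, 46826/525, 2766/35]
→ [117, 89, 79]
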